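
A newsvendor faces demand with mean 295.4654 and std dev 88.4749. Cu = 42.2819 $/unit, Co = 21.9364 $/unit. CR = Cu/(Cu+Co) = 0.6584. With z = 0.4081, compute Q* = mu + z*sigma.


CR = Cu/(Cu+Co) = 42.2819/(42.2819+21.9364) = 0.6584
z = 0.4081
Q* = 295.4654 + 0.4081 * 88.4749 = 331.5720

331.5720 units


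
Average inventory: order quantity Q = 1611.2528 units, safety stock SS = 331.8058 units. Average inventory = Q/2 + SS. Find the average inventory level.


Q/2 = 805.6264
Avg = 805.6264 + 331.8058 = 1137.4322

1137.4322 units


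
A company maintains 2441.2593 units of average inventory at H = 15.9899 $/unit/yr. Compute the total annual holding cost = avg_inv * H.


Cost = 2441.2593 * 15.9899 = 39035.4921

39035.4921 $/yr


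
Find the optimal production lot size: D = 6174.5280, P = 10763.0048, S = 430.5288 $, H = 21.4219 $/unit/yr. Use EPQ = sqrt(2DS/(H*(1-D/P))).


1 - D/P = 1 - 0.5737 = 0.4263
H*(1-D/P) = 9.1326
2DS = 5316624.2608
EPQ = sqrt(582160.8216) = 762.9946

762.9946 units


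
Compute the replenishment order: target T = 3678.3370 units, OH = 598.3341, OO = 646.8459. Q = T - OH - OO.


Inventory position = OH + OO = 598.3341 + 646.8459 = 1245.1800
Q = 3678.3370 - 1245.1800 = 2433.1570

2433.1570 units


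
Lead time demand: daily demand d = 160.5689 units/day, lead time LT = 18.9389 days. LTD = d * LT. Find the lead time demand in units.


LTD = 160.5689 * 18.9389 = 3040.9983

3040.9983 units


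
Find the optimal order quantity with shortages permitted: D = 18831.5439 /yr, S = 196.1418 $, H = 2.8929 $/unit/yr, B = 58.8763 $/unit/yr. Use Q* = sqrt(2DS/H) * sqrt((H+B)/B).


sqrt(2DS/H) = 1597.9984
sqrt((H+B)/B) = 1.0243
Q* = 1597.9984 * 1.0243 = 1636.7866

1636.7866 units


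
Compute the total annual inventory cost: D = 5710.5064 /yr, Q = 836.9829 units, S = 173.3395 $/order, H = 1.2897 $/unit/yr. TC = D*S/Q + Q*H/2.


Ordering cost = D*S/Q = 1182.6482
Holding cost = Q*H/2 = 539.7284
TC = 1182.6482 + 539.7284 = 1722.3766

1722.3766 $/yr


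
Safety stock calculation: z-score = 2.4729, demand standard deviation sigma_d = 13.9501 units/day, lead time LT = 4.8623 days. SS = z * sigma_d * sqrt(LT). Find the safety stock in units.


sqrt(LT) = sqrt(4.8623) = 2.2051
SS = 2.4729 * 13.9501 * 2.2051 = 76.0685

76.0685 units


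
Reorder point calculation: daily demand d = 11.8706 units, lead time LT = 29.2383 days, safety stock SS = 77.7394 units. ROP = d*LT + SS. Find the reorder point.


d*LT = 11.8706 * 29.2383 = 347.0762
ROP = 347.0762 + 77.7394 = 424.8156

424.8156 units


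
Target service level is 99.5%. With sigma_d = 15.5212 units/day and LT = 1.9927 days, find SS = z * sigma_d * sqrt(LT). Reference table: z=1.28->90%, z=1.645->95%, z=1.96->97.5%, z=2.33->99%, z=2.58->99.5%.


From the table, SL = 99.5% corresponds to z = 2.58
sqrt(LT) = sqrt(1.9927) = 1.4116
SS = 2.58 * 15.5212 * 1.4116 = 56.5283

56.5283 units


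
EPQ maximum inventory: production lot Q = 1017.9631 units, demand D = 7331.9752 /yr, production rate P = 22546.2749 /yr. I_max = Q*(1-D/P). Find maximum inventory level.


D/P = 0.3252
1 - D/P = 0.6748
I_max = 1017.9631 * 0.6748 = 686.9248

686.9248 units


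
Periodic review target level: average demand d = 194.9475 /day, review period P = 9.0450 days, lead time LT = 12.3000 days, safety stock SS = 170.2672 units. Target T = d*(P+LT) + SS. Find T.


P + LT = 21.3450
d*(P+LT) = 194.9475 * 21.3450 = 4161.1544
T = 4161.1544 + 170.2672 = 4331.4216

4331.4216 units


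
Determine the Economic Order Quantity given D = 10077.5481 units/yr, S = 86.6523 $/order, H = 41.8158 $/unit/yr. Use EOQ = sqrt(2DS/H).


2*D*S = 2 * 10077.5481 * 86.6523 = 1746485.4425
2*D*S/H = 41766.1612
EOQ = sqrt(41766.1612) = 204.3677

204.3677 units


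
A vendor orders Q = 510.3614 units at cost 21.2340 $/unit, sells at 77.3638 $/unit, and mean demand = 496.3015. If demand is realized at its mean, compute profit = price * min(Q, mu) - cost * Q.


Sales at mu = min(510.3614, 496.3015) = 496.3015
Revenue = 77.3638 * 496.3015 = 38395.7700
Total cost = 21.2340 * 510.3614 = 10837.0140
Profit = 38395.7700 - 10837.0140 = 27558.7560

27558.7560 $


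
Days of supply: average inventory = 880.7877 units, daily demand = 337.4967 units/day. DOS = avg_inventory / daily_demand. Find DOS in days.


DOS = 880.7877 / 337.4967 = 2.6098

2.6098 days


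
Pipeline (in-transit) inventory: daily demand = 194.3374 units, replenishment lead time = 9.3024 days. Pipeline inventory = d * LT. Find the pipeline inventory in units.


Pipeline = 194.3374 * 9.3024 = 1807.8042

1807.8042 units


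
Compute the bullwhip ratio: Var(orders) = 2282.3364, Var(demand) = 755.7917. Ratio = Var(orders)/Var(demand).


BW = 2282.3364 / 755.7917 = 3.0198

3.0198


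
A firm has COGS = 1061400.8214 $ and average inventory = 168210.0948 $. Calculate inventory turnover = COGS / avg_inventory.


Turnover = 1061400.8214 / 168210.0948 = 6.3100

6.3100


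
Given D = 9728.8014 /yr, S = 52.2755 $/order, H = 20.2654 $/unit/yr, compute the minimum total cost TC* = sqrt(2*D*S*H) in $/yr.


2*D*S*H = 20613071.4833
TC* = sqrt(20613071.4833) = 4540.1621

4540.1621 $/yr


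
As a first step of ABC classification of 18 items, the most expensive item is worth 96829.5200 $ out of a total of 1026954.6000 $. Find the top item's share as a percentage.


Top item = 96829.5200
Total = 1026954.6000
Percentage = 96829.5200 / 1026954.6000 * 100 = 9.4288

9.4288%


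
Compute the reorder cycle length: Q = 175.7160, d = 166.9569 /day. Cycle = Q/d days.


Cycle = 175.7160 / 166.9569 = 1.0525

1.0525 days


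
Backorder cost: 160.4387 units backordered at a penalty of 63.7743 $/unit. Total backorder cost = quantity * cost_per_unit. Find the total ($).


Total = 160.4387 * 63.7743 = 10231.8658

10231.8658 $


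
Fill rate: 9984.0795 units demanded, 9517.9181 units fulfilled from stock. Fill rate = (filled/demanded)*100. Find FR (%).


FR = 9517.9181 / 9984.0795 * 100 = 95.3310

95.3310%


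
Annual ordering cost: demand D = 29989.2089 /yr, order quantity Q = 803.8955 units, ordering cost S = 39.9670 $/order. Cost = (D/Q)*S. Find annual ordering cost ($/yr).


Number of orders = D/Q = 37.3049
Cost = 37.3049 * 39.9670 = 1490.9633

1490.9633 $/yr


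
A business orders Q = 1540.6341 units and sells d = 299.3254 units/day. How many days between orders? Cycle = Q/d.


Cycle = 1540.6341 / 299.3254 = 5.1470

5.1470 days


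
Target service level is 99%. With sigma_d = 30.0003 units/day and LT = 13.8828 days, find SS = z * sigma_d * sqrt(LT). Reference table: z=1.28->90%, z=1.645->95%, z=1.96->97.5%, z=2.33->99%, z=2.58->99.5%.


From the table, SL = 99% corresponds to z = 2.33
sqrt(LT) = sqrt(13.8828) = 3.7260
SS = 2.33 * 30.0003 * 3.7260 = 260.4474

260.4474 units


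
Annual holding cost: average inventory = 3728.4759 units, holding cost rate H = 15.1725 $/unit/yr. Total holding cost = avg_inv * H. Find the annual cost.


Cost = 3728.4759 * 15.1725 = 56570.3006

56570.3006 $/yr


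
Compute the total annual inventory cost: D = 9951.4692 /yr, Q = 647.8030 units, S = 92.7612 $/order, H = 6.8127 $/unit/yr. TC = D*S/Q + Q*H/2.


Ordering cost = D*S/Q = 1424.9860
Holding cost = Q*H/2 = 2206.6437
TC = 1424.9860 + 2206.6437 = 3631.6298

3631.6298 $/yr


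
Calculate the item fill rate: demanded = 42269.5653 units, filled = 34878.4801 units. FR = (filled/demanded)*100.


FR = 34878.4801 / 42269.5653 * 100 = 82.5144

82.5144%


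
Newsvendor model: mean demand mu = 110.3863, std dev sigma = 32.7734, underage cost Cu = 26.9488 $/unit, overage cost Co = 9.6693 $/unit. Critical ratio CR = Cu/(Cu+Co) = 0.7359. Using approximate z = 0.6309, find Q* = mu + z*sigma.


CR = Cu/(Cu+Co) = 26.9488/(26.9488+9.6693) = 0.7359
z = 0.6309
Q* = 110.3863 + 0.6309 * 32.7734 = 131.0630

131.0630 units


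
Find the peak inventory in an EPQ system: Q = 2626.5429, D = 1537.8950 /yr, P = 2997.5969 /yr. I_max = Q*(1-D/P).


D/P = 0.5130
1 - D/P = 0.4870
I_max = 2626.5429 * 0.4870 = 1279.0144

1279.0144 units


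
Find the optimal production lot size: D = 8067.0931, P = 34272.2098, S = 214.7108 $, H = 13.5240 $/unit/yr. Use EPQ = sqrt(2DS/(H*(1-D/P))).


1 - D/P = 1 - 0.2354 = 0.7646
H*(1-D/P) = 10.3407
2DS = 3464184.0264
EPQ = sqrt(335005.3960) = 578.7965

578.7965 units


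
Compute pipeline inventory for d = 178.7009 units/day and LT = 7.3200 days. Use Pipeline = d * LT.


Pipeline = 178.7009 * 7.3200 = 1308.0906

1308.0906 units


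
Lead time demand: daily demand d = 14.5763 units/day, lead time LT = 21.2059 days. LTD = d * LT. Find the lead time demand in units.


LTD = 14.5763 * 21.2059 = 309.1036

309.1036 units


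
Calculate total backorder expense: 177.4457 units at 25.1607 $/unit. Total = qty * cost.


Total = 177.4457 * 25.1607 = 4464.6580

4464.6580 $


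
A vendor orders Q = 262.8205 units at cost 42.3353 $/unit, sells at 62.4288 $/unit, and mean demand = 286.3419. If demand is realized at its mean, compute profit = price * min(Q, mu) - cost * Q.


Sales at mu = min(262.8205, 286.3419) = 262.8205
Revenue = 62.4288 * 262.8205 = 16407.5684
Total cost = 42.3353 * 262.8205 = 11126.5847
Profit = 16407.5684 - 11126.5847 = 5280.9837

5280.9837 $


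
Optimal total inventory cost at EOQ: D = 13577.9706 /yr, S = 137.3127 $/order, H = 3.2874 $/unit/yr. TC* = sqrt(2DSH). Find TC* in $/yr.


2*D*S*H = 12258239.9232
TC* = sqrt(12258239.9232) = 3501.1769

3501.1769 $/yr


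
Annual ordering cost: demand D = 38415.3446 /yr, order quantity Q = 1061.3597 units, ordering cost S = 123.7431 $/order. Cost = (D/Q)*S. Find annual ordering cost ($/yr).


Number of orders = D/Q = 36.1945
Cost = 36.1945 * 123.7431 = 4478.8151

4478.8151 $/yr


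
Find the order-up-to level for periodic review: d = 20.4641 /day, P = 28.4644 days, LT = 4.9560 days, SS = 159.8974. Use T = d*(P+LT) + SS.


P + LT = 33.4204
d*(P+LT) = 20.4641 * 33.4204 = 683.9184
T = 683.9184 + 159.8974 = 843.8158

843.8158 units


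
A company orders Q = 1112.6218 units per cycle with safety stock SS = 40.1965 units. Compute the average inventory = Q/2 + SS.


Q/2 = 556.3109
Avg = 556.3109 + 40.1965 = 596.5074

596.5074 units


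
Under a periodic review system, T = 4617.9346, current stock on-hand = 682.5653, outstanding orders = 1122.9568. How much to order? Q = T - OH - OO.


Inventory position = OH + OO = 682.5653 + 1122.9568 = 1805.5221
Q = 4617.9346 - 1805.5221 = 2812.4125

2812.4125 units


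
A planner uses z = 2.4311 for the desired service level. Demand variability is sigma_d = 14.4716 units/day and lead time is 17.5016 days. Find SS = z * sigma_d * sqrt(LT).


sqrt(LT) = sqrt(17.5016) = 4.1835
SS = 2.4311 * 14.4716 * 4.1835 = 147.1832

147.1832 units


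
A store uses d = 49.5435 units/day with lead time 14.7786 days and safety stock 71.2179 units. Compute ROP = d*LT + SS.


d*LT = 49.5435 * 14.7786 = 732.1836
ROP = 732.1836 + 71.2179 = 803.4015

803.4015 units


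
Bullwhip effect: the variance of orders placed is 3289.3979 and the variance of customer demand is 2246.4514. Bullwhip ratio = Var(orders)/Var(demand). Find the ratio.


BW = 3289.3979 / 2246.4514 = 1.4643

1.4643


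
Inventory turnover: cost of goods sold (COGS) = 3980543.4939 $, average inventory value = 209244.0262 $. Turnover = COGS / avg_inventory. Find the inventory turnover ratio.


Turnover = 3980543.4939 / 209244.0262 = 19.0235

19.0235


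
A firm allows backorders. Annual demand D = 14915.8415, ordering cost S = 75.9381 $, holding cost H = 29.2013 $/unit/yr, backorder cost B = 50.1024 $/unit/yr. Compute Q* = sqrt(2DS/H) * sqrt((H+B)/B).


sqrt(2DS/H) = 278.5272
sqrt((H+B)/B) = 1.2581
Q* = 278.5272 * 1.2581 = 350.4170

350.4170 units


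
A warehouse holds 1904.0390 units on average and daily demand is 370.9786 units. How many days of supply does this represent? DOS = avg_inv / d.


DOS = 1904.0390 / 370.9786 = 5.1325

5.1325 days


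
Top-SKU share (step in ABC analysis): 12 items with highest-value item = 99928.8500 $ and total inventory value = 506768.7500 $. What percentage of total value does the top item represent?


Top item = 99928.8500
Total = 506768.7500
Percentage = 99928.8500 / 506768.7500 * 100 = 19.7188

19.7188%


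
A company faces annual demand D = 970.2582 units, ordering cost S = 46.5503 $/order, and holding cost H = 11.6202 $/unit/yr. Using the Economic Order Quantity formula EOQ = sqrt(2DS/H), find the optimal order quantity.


2*D*S = 2 * 970.2582 * 46.5503 = 90331.6206
2*D*S/H = 7773.6718
EOQ = sqrt(7773.6718) = 88.1684

88.1684 units


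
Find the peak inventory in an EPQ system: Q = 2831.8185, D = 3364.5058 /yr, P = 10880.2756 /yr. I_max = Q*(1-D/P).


D/P = 0.3092
1 - D/P = 0.6908
I_max = 2831.8185 * 0.6908 = 1956.1357

1956.1357 units


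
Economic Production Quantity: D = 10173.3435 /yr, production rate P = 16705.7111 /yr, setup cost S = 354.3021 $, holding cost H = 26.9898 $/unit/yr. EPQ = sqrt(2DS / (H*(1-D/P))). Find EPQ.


1 - D/P = 1 - 0.6090 = 0.3910
H*(1-D/P) = 10.5537
2DS = 7208873.9321
EPQ = sqrt(683065.1292) = 826.4775

826.4775 units


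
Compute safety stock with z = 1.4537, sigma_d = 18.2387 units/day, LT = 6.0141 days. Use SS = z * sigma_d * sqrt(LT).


sqrt(LT) = sqrt(6.0141) = 2.4524
SS = 1.4537 * 18.2387 * 2.4524 = 65.0211

65.0211 units


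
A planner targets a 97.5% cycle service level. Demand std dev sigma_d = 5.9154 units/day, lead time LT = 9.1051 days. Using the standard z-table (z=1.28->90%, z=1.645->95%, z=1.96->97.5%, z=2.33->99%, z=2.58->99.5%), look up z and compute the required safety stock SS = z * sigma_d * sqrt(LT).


From the table, SL = 97.5% corresponds to z = 1.96
sqrt(LT) = sqrt(9.1051) = 3.0175
SS = 1.96 * 5.9154 * 3.0175 = 34.9851

34.9851 units


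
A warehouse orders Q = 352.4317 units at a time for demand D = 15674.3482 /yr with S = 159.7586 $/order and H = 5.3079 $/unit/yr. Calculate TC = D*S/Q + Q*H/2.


Ordering cost = D*S/Q = 7105.2403
Holding cost = Q*H/2 = 935.3361
TC = 7105.2403 + 935.3361 = 8040.5764

8040.5764 $/yr


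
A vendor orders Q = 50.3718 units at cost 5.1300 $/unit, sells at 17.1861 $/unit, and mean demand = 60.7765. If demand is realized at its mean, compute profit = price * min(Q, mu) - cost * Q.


Sales at mu = min(50.3718, 60.7765) = 50.3718
Revenue = 17.1861 * 50.3718 = 865.6948
Total cost = 5.1300 * 50.3718 = 258.4073
Profit = 865.6948 - 258.4073 = 607.2875

607.2875 $


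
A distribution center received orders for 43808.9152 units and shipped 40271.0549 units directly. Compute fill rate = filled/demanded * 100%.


FR = 40271.0549 / 43808.9152 * 100 = 91.9243

91.9243%


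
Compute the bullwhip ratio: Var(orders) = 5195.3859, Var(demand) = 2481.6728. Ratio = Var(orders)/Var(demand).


BW = 5195.3859 / 2481.6728 = 2.0935

2.0935


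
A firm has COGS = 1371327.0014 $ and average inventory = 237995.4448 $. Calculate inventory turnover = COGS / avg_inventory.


Turnover = 1371327.0014 / 237995.4448 = 5.7620

5.7620


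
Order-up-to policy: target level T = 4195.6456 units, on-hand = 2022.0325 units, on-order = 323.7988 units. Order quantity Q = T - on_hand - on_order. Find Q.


Inventory position = OH + OO = 2022.0325 + 323.7988 = 2345.8313
Q = 4195.6456 - 2345.8313 = 1849.8143

1849.8143 units


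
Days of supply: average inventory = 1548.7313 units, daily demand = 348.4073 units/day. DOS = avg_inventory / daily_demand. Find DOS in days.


DOS = 1548.7313 / 348.4073 = 4.4452

4.4452 days


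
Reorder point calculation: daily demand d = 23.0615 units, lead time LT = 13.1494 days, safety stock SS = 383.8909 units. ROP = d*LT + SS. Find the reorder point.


d*LT = 23.0615 * 13.1494 = 303.2449
ROP = 303.2449 + 383.8909 = 687.1358

687.1358 units


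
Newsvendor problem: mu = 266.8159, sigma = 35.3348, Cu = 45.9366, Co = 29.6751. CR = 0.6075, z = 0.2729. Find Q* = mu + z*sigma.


CR = Cu/(Cu+Co) = 45.9366/(45.9366+29.6751) = 0.6075
z = 0.2729
Q* = 266.8159 + 0.2729 * 35.3348 = 276.4588

276.4588 units


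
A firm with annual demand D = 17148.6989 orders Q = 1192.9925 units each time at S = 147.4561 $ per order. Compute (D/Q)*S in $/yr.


Number of orders = D/Q = 14.3745
Cost = 14.3745 * 147.4561 = 2119.6112

2119.6112 $/yr


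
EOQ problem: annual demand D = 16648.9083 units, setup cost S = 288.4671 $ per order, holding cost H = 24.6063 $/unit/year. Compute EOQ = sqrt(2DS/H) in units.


2*D*S = 2 * 16648.9083 * 288.4671 = 9605324.5909
2*D*S/H = 390360.3789
EOQ = sqrt(390360.3789) = 624.7883

624.7883 units


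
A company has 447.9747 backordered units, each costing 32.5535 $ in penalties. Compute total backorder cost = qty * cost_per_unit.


Total = 447.9747 * 32.5535 = 14583.1444

14583.1444 $


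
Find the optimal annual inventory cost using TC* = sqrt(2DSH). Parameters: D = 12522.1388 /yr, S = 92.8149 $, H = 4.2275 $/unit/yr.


2*D*S*H = 9826748.1666
TC* = sqrt(9826748.1666) = 3134.7645

3134.7645 $/yr


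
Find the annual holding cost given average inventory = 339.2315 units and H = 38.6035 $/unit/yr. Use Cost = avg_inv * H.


Cost = 339.2315 * 38.6035 = 13095.5232

13095.5232 $/yr


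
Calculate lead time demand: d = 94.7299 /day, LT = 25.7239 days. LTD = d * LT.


LTD = 94.7299 * 25.7239 = 2436.8225

2436.8225 units


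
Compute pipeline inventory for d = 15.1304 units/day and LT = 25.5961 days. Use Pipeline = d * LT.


Pipeline = 15.1304 * 25.5961 = 387.2792

387.2792 units


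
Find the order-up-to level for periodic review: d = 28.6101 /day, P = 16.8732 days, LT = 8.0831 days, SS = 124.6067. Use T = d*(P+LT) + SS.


P + LT = 24.9563
d*(P+LT) = 28.6101 * 24.9563 = 714.0022
T = 714.0022 + 124.6067 = 838.6089

838.6089 units


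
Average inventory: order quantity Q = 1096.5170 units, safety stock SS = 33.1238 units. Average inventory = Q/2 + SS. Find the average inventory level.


Q/2 = 548.2585
Avg = 548.2585 + 33.1238 = 581.3823

581.3823 units


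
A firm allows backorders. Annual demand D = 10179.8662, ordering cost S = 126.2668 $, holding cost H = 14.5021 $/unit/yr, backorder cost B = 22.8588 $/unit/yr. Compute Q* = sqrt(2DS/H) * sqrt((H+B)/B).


sqrt(2DS/H) = 421.0321
sqrt((H+B)/B) = 1.2784
Q* = 421.0321 * 1.2784 = 538.2662

538.2662 units


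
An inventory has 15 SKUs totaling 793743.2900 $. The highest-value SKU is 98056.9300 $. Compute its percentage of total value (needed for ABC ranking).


Top item = 98056.9300
Total = 793743.2900
Percentage = 98056.9300 / 793743.2900 * 100 = 12.3537

12.3537%


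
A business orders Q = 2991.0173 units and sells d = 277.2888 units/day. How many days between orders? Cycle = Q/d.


Cycle = 2991.0173 / 277.2888 = 10.7867

10.7867 days


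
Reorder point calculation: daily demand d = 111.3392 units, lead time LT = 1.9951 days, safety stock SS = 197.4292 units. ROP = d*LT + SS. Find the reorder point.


d*LT = 111.3392 * 1.9951 = 222.1328
ROP = 222.1328 + 197.4292 = 419.5620

419.5620 units


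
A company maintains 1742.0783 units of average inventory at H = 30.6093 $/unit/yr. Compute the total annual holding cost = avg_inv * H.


Cost = 1742.0783 * 30.6093 = 53323.7973

53323.7973 $/yr


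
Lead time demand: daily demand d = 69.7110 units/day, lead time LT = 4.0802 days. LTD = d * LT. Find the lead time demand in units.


LTD = 69.7110 * 4.0802 = 284.4348

284.4348 units


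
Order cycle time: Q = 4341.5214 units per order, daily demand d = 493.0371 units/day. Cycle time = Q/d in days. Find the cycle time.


Cycle = 4341.5214 / 493.0371 = 8.8057

8.8057 days


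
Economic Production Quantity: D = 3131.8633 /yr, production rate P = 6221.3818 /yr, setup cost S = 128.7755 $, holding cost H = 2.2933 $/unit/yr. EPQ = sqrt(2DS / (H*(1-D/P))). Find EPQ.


1 - D/P = 1 - 0.5034 = 0.4966
H*(1-D/P) = 1.1388
2DS = 806614.5248
EPQ = sqrt(708273.8724) = 841.5901

841.5901 units


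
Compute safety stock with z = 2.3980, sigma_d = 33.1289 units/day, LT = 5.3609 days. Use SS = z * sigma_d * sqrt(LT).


sqrt(LT) = sqrt(5.3609) = 2.3154
SS = 2.3980 * 33.1289 * 2.3154 = 183.9395

183.9395 units


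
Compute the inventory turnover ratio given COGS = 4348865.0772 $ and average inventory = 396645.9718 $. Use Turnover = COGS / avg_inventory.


Turnover = 4348865.0772 / 396645.9718 = 10.9641

10.9641


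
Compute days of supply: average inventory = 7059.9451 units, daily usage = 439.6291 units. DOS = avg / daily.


DOS = 7059.9451 / 439.6291 = 16.0589

16.0589 days


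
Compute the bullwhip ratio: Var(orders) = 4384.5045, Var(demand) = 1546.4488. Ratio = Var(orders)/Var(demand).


BW = 4384.5045 / 1546.4488 = 2.8352

2.8352


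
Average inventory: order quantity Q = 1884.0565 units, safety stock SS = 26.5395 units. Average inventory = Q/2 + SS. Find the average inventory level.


Q/2 = 942.0282
Avg = 942.0282 + 26.5395 = 968.5677

968.5677 units


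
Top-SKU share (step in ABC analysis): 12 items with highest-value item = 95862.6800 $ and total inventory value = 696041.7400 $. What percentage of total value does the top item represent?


Top item = 95862.6800
Total = 696041.7400
Percentage = 95862.6800 / 696041.7400 * 100 = 13.7725

13.7725%


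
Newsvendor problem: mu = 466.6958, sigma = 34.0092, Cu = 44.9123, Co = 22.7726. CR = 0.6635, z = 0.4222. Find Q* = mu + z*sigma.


CR = Cu/(Cu+Co) = 44.9123/(44.9123+22.7726) = 0.6635
z = 0.4222
Q* = 466.6958 + 0.4222 * 34.0092 = 481.0545

481.0545 units


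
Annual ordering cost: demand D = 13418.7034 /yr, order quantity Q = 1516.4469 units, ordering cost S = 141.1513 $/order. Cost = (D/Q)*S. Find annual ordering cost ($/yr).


Number of orders = D/Q = 8.8488
Cost = 8.8488 * 141.1513 = 1249.0167

1249.0167 $/yr


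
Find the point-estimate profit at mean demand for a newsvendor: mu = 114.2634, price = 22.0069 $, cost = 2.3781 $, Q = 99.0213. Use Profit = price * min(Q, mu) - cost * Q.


Sales at mu = min(99.0213, 114.2634) = 99.0213
Revenue = 22.0069 * 99.0213 = 2179.1518
Total cost = 2.3781 * 99.0213 = 235.4826
Profit = 2179.1518 - 235.4826 = 1943.6693

1943.6693 $


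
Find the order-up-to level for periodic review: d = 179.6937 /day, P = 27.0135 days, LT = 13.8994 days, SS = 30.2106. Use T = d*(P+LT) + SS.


P + LT = 40.9129
d*(P+LT) = 179.6937 * 40.9129 = 7351.7904
T = 7351.7904 + 30.2106 = 7382.0010

7382.0010 units


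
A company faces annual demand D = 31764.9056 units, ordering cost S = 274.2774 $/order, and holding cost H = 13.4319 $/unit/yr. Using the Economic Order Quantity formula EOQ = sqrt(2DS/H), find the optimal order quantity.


2*D*S = 2 * 31764.9056 * 274.2774 = 17424791.4384
2*D*S/H = 1297269.2946
EOQ = sqrt(1297269.2946) = 1138.9773

1138.9773 units


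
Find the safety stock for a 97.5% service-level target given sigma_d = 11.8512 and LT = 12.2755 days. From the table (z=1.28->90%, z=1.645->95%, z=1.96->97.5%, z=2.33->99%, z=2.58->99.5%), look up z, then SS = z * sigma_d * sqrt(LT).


From the table, SL = 97.5% corresponds to z = 1.96
sqrt(LT) = sqrt(12.2755) = 3.5036
SS = 1.96 * 11.8512 * 3.5036 = 81.3838

81.3838 units


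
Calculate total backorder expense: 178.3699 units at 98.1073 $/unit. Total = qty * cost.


Total = 178.3699 * 98.1073 = 17499.3893

17499.3893 $


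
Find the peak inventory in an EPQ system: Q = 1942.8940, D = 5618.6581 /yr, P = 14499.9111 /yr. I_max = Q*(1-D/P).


D/P = 0.3875
1 - D/P = 0.6125
I_max = 1942.8940 * 0.6125 = 1190.0303

1190.0303 units


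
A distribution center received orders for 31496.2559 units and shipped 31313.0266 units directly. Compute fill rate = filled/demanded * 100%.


FR = 31313.0266 / 31496.2559 * 100 = 99.4183

99.4183%


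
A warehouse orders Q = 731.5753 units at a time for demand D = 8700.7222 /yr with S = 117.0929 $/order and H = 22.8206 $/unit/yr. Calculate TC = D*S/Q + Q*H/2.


Ordering cost = D*S/Q = 1392.6014
Holding cost = Q*H/2 = 8347.4936
TC = 1392.6014 + 8347.4936 = 9740.0951

9740.0951 $/yr


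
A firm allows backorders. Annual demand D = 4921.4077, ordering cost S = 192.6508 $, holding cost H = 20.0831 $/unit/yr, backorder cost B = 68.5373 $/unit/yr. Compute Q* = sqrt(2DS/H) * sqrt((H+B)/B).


sqrt(2DS/H) = 307.2768
sqrt((H+B)/B) = 1.1371
Q* = 307.2768 * 1.1371 = 349.4082

349.4082 units


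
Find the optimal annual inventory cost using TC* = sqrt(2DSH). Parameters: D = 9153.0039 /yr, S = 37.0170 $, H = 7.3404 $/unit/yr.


2*D*S*H = 4974100.8754
TC* = sqrt(4974100.8754) = 2230.2692

2230.2692 $/yr


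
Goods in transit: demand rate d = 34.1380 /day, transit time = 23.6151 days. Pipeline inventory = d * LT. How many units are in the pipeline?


Pipeline = 34.1380 * 23.6151 = 806.1723

806.1723 units


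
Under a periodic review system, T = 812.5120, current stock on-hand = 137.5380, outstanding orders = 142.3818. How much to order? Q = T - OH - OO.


Inventory position = OH + OO = 137.5380 + 142.3818 = 279.9198
Q = 812.5120 - 279.9198 = 532.5922

532.5922 units


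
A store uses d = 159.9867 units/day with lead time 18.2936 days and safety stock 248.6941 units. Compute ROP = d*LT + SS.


d*LT = 159.9867 * 18.2936 = 2926.7327
ROP = 2926.7327 + 248.6941 = 3175.4268

3175.4268 units


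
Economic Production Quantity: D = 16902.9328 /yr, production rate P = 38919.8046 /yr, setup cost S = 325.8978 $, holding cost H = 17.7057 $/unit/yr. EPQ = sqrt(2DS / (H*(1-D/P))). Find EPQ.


1 - D/P = 1 - 0.4343 = 0.5657
H*(1-D/P) = 10.0161
2DS = 11017257.2261
EPQ = sqrt(1099956.2847) = 1048.7880

1048.7880 units


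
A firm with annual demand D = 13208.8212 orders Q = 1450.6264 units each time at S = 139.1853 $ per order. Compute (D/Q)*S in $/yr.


Number of orders = D/Q = 9.1056
Cost = 9.1056 * 139.1853 = 1267.3654

1267.3654 $/yr


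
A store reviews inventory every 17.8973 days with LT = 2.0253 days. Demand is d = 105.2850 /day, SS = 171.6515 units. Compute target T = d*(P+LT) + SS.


P + LT = 19.9226
d*(P+LT) = 105.2850 * 19.9226 = 2097.5509
T = 2097.5509 + 171.6515 = 2269.2024

2269.2024 units


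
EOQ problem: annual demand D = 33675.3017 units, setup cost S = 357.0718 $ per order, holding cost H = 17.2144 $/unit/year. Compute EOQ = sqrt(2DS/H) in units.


2*D*S = 2 * 33675.3017 * 357.0718 = 24049001.1871
2*D*S/H = 1397028.1385
EOQ = sqrt(1397028.1385) = 1181.9594

1181.9594 units


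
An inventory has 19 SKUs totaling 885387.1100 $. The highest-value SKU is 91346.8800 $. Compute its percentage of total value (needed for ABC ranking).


Top item = 91346.8800
Total = 885387.1100
Percentage = 91346.8800 / 885387.1100 * 100 = 10.3172

10.3172%


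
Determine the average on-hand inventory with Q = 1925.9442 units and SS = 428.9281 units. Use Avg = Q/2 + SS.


Q/2 = 962.9721
Avg = 962.9721 + 428.9281 = 1391.9002

1391.9002 units


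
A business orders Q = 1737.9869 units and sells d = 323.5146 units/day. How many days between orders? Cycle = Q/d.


Cycle = 1737.9869 / 323.5146 = 5.3722

5.3722 days


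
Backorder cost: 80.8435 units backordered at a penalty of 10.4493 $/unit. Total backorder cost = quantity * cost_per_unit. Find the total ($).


Total = 80.8435 * 10.4493 = 844.7580

844.7580 $


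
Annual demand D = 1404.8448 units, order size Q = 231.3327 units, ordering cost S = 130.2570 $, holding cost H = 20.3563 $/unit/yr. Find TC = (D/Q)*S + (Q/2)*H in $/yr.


Ordering cost = D*S/Q = 791.0290
Holding cost = Q*H/2 = 2354.5389
TC = 791.0290 + 2354.5389 = 3145.5679

3145.5679 $/yr


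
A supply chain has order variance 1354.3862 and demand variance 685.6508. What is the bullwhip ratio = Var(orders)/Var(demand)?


BW = 1354.3862 / 685.6508 = 1.9753

1.9753


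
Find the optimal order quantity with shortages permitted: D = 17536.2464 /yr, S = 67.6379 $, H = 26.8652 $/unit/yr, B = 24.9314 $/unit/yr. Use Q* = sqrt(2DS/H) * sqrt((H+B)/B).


sqrt(2DS/H) = 297.1552
sqrt((H+B)/B) = 1.4414
Q* = 297.1552 * 1.4414 = 428.3124

428.3124 units


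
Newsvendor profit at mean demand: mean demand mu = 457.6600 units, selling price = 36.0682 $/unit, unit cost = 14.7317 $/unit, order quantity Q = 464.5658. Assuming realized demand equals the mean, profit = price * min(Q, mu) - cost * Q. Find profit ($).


Sales at mu = min(464.5658, 457.6600) = 457.6600
Revenue = 36.0682 * 457.6600 = 16506.9724
Total cost = 14.7317 * 464.5658 = 6843.8440
Profit = 16506.9724 - 6843.8440 = 9663.1284

9663.1284 $


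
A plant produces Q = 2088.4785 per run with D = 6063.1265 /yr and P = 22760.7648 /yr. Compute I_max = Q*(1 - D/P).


D/P = 0.2664
1 - D/P = 0.7336
I_max = 2088.4785 * 0.7336 = 1532.1391

1532.1391 units


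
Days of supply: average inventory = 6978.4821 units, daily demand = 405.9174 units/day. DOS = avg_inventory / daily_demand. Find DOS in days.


DOS = 6978.4821 / 405.9174 = 17.1919

17.1919 days


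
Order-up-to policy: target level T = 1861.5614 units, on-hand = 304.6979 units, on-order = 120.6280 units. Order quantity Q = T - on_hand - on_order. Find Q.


Inventory position = OH + OO = 304.6979 + 120.6280 = 425.3259
Q = 1861.5614 - 425.3259 = 1436.2355

1436.2355 units


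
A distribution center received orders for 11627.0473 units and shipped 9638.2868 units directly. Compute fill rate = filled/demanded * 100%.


FR = 9638.2868 / 11627.0473 * 100 = 82.8954

82.8954%


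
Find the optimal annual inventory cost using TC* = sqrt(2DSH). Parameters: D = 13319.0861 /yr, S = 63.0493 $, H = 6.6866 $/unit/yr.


2*D*S*H = 11230265.7976
TC* = sqrt(11230265.7976) = 3351.1589

3351.1589 $/yr


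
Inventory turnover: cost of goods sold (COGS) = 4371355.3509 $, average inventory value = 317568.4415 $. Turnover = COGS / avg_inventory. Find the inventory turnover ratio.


Turnover = 4371355.3509 / 317568.4415 = 13.7651

13.7651


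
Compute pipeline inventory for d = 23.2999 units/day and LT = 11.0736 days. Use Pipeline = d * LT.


Pipeline = 23.2999 * 11.0736 = 258.0138

258.0138 units


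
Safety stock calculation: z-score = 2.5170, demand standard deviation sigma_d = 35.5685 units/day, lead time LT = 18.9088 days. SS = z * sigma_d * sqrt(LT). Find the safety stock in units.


sqrt(LT) = sqrt(18.9088) = 4.3484
SS = 2.5170 * 35.5685 * 4.3484 = 389.2967

389.2967 units


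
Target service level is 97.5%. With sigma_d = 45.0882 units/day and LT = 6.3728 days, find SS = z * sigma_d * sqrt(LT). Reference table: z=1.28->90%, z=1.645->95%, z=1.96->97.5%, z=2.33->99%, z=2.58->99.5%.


From the table, SL = 97.5% corresponds to z = 1.96
sqrt(LT) = sqrt(6.3728) = 2.5244
SS = 1.96 * 45.0882 * 2.5244 = 223.0921

223.0921 units


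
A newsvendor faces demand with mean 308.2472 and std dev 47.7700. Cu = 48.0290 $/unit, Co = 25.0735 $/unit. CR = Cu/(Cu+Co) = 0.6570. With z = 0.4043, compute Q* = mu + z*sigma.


CR = Cu/(Cu+Co) = 48.0290/(48.0290+25.0735) = 0.6570
z = 0.4043
Q* = 308.2472 + 0.4043 * 47.7700 = 327.5606

327.5606 units


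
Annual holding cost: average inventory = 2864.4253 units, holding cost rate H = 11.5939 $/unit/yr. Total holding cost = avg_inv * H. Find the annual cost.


Cost = 2864.4253 * 11.5939 = 33209.8605

33209.8605 $/yr


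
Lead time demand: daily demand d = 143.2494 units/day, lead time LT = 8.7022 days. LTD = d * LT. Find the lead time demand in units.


LTD = 143.2494 * 8.7022 = 1246.5849

1246.5849 units


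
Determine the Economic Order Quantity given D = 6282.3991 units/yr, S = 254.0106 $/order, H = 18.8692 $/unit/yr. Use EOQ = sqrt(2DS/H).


2*D*S = 2 * 6282.3991 * 254.0106 = 3191591.9297
2*D*S/H = 169142.9382
EOQ = sqrt(169142.9382) = 411.2699

411.2699 units


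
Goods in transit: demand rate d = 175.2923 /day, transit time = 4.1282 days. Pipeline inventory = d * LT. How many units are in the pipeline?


Pipeline = 175.2923 * 4.1282 = 723.6417

723.6417 units


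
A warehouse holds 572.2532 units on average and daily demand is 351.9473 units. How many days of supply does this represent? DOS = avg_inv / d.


DOS = 572.2532 / 351.9473 = 1.6260

1.6260 days


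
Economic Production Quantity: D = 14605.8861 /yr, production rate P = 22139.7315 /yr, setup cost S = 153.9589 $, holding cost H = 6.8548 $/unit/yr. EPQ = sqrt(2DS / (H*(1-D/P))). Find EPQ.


1 - D/P = 1 - 0.6597 = 0.3403
H*(1-D/P) = 2.3326
2DS = 4497412.3150
EPQ = sqrt(1928073.3972) = 1388.5508

1388.5508 units


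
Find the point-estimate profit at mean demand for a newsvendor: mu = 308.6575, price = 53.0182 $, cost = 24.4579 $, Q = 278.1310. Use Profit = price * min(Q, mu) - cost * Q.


Sales at mu = min(278.1310, 308.6575) = 278.1310
Revenue = 53.0182 * 278.1310 = 14746.0050
Total cost = 24.4579 * 278.1310 = 6802.5002
Profit = 14746.0050 - 6802.5002 = 7943.5048

7943.5048 $


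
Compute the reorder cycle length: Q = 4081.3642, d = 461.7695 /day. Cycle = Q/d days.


Cycle = 4081.3642 / 461.7695 = 8.8385

8.8385 days


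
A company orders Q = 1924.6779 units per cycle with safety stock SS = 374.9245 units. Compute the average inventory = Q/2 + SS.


Q/2 = 962.3389
Avg = 962.3389 + 374.9245 = 1337.2634

1337.2634 units


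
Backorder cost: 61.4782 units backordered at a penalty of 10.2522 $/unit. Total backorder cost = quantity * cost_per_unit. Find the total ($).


Total = 61.4782 * 10.2522 = 630.2868

630.2868 $


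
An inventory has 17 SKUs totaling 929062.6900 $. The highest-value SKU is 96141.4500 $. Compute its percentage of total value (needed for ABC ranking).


Top item = 96141.4500
Total = 929062.6900
Percentage = 96141.4500 / 929062.6900 * 100 = 10.3482

10.3482%


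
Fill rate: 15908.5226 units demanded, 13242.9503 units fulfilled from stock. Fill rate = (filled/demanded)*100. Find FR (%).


FR = 13242.9503 / 15908.5226 * 100 = 83.2444

83.2444%


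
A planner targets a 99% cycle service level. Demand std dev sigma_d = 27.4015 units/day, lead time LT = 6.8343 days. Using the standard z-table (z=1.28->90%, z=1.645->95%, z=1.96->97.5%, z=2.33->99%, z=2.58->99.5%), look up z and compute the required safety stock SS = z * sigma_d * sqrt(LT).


From the table, SL = 99% corresponds to z = 2.33
sqrt(LT) = sqrt(6.8343) = 2.6142
SS = 2.33 * 27.4015 * 2.6142 = 166.9080

166.9080 units


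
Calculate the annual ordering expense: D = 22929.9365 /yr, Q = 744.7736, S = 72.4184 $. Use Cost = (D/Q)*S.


Number of orders = D/Q = 30.7878
Cost = 30.7878 * 72.4184 = 2229.6028

2229.6028 $/yr


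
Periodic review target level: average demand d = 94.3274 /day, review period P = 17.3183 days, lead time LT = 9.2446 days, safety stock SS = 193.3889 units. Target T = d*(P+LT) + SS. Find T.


P + LT = 26.5629
d*(P+LT) = 94.3274 * 26.5629 = 2505.6093
T = 2505.6093 + 193.3889 = 2698.9982

2698.9982 units


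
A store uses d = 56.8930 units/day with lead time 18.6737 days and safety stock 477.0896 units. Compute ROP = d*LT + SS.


d*LT = 56.8930 * 18.6737 = 1062.4028
ROP = 1062.4028 + 477.0896 = 1539.4924

1539.4924 units


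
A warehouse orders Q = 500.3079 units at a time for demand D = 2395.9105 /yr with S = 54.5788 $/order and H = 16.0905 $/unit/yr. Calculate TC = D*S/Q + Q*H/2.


Ordering cost = D*S/Q = 261.3709
Holding cost = Q*H/2 = 4025.1021
TC = 261.3709 + 4025.1021 = 4286.4730

4286.4730 $/yr


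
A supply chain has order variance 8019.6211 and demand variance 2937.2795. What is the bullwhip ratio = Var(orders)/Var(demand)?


BW = 8019.6211 / 2937.2795 = 2.7303

2.7303


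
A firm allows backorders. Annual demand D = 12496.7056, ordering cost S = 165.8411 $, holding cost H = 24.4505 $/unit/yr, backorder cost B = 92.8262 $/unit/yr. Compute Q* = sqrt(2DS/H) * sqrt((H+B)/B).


sqrt(2DS/H) = 411.7323
sqrt((H+B)/B) = 1.1240
Q* = 411.7323 * 1.1240 = 462.7917

462.7917 units


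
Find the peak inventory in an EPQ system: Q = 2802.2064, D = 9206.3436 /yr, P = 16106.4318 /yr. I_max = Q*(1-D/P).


D/P = 0.5716
1 - D/P = 0.4284
I_max = 2802.2064 * 0.4284 = 1200.4814

1200.4814 units


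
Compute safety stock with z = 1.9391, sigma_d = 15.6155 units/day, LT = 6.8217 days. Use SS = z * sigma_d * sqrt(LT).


sqrt(LT) = sqrt(6.8217) = 2.6118
SS = 1.9391 * 15.6155 * 2.6118 = 79.0865

79.0865 units


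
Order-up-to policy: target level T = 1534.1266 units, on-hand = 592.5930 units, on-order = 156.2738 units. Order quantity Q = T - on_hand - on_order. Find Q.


Inventory position = OH + OO = 592.5930 + 156.2738 = 748.8668
Q = 1534.1266 - 748.8668 = 785.2598

785.2598 units


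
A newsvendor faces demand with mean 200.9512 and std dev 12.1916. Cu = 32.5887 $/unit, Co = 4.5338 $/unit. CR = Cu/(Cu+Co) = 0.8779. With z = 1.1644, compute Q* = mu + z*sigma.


CR = Cu/(Cu+Co) = 32.5887/(32.5887+4.5338) = 0.8779
z = 1.1644
Q* = 200.9512 + 1.1644 * 12.1916 = 215.1471

215.1471 units


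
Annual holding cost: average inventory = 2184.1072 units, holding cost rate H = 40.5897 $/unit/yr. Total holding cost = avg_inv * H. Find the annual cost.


Cost = 2184.1072 * 40.5897 = 88652.2560

88652.2560 $/yr


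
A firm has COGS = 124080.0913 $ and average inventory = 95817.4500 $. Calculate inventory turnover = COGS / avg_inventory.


Turnover = 124080.0913 / 95817.4500 = 1.2950

1.2950


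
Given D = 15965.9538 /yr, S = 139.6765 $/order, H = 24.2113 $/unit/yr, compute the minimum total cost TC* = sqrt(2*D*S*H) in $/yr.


2*D*S*H = 107985717.1729
TC* = sqrt(107985717.1729) = 10391.6176

10391.6176 $/yr


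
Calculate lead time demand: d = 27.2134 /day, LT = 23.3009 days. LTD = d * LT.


LTD = 27.2134 * 23.3009 = 634.0967

634.0967 units


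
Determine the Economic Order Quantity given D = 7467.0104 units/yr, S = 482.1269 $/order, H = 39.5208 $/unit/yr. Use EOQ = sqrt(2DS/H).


2*D*S = 2 * 7467.0104 * 482.1269 = 7200093.1528
2*D*S/H = 182184.9040
EOQ = sqrt(182184.9040) = 426.8312

426.8312 units


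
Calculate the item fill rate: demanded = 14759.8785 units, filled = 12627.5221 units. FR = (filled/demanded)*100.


FR = 12627.5221 / 14759.8785 * 100 = 85.5530

85.5530%


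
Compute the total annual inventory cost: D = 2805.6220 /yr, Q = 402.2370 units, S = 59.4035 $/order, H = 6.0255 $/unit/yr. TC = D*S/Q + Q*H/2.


Ordering cost = D*S/Q = 414.3422
Holding cost = Q*H/2 = 1211.8395
TC = 414.3422 + 1211.8395 = 1626.1817

1626.1817 $/yr


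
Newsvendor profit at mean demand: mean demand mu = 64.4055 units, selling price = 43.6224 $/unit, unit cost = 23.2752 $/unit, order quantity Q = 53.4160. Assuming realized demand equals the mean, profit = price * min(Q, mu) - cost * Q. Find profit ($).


Sales at mu = min(53.4160, 64.4055) = 53.4160
Revenue = 43.6224 * 53.4160 = 2330.1341
Total cost = 23.2752 * 53.4160 = 1243.2681
Profit = 2330.1341 - 1243.2681 = 1086.8660

1086.8660 $


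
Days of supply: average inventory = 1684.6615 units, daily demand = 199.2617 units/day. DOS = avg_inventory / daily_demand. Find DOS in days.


DOS = 1684.6615 / 199.2617 = 8.4545

8.4545 days


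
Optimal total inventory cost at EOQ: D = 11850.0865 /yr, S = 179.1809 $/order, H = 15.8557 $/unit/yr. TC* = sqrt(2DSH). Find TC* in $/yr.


2*D*S*H = 67333106.2280
TC* = sqrt(67333106.2280) = 8205.6752

8205.6752 $/yr


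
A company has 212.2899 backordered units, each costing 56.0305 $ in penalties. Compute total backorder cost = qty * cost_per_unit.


Total = 212.2899 * 56.0305 = 11894.7092

11894.7092 $


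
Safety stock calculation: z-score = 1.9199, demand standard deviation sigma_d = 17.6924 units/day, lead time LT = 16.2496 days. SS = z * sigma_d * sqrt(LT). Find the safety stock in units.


sqrt(LT) = sqrt(16.2496) = 4.0311
SS = 1.9199 * 17.6924 * 4.0311 = 136.9262

136.9262 units
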